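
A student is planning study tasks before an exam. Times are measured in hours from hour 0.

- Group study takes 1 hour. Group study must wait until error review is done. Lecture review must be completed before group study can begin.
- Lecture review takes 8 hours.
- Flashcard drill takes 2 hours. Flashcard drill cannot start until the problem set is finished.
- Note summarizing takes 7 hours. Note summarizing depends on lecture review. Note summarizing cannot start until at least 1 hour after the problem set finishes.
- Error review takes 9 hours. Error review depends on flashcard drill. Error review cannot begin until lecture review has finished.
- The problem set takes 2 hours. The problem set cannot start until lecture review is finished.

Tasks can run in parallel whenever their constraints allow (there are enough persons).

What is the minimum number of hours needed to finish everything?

22

Lecture review has no prerequisites, so it starts at hour 0 and finishes at hour 8.
The problem set cannot begin until lecture review (finishes hour 8). It runs from hour 8 to 8 + 2 = hour 10.
For note summarizing: lecture review (finishes hour 8); the problem set (finishes hour 10, plus 1-hour gap → hour 11). Taking the maximum gives a start of hour 11, and it finishes at 11 + 7 = hour 18.
After the problem set (finishes hour 10), flashcard drill can start at hour 10 and finishes at hour 12.
Error review cannot start until flashcard drill (finishes hour 12); lecture review (finishes hour 8). The controlling bound is hour 12, so error review finishes at 12 + 9 = hour 21.
For group study: error review (finishes hour 21); lecture review (finishes hour 8). Taking the maximum gives a start of hour 21, and it finishes at 21 + 1 = hour 22.
All tasks are finished once the last one completes. Finish times: Lecture review at 8, The problem set at 10, Flashcard drill at 12, Error review at 21, Group study at 22, Note summarizing at 18. The latest is hour 22.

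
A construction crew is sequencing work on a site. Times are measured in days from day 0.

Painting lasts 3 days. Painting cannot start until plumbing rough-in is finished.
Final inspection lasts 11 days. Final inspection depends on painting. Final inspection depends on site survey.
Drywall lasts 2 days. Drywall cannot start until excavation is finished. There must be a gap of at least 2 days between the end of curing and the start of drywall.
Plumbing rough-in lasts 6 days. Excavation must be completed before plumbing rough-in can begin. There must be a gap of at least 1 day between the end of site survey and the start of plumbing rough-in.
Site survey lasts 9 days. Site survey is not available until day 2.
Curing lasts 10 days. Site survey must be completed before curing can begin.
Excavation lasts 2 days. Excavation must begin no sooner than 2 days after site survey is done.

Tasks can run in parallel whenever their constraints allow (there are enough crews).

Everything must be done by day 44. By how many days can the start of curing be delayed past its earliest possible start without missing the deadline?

After its own release at day 2, site survey can start at day 2 and finishes at day 11.
After site survey (finishes day 11), curing can start at day 11 and finishes at day 21.

Working backward from the deadline:
Nothing follows drywall; the deadline of day 44 is its only limit. It must start by 44 − 2 = day 42.
Curing feeds into drywall (must start by day 42, minus 2-day gap → day 40); so curing must finish by day 40 and therefore start by day 30.
So curing can start as early as day 11 and as late as day 30, giving 30 − 11 = 19 days of slack.

19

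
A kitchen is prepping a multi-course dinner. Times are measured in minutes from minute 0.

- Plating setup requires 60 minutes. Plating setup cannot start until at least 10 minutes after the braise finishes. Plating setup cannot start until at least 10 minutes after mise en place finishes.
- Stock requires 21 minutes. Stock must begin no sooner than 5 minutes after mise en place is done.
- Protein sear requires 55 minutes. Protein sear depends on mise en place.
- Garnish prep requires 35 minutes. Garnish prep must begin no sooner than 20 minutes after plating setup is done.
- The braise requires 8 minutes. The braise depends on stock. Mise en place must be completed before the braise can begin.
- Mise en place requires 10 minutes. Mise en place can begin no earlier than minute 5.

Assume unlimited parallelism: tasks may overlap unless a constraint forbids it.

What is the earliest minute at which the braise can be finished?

Mise en place cannot begin until its own release at minute 5. It runs from minute 5 to 5 + 10 = minute 15.
After mise en place (finishes minute 15, plus 5-minute gap → minute 20), stock can start at minute 20 and finishes at minute 41.
The braise cannot start until stock (finishes minute 41); mise en place (finishes minute 15). The controlling bound is minute 41, so the braise finishes at 41 + 8 = minute 49.

49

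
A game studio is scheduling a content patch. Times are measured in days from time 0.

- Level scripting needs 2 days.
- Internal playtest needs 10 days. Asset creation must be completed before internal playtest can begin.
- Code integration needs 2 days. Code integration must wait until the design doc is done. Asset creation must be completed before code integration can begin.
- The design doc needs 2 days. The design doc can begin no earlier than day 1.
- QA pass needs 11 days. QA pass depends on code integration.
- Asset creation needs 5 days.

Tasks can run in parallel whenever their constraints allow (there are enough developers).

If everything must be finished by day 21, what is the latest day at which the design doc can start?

6

Nothing follows QA pass; the deadline of day 21 is its only limit. It must start by 21 − 11 = day 10.
Code integration feeds into QA pass (must start by day 10); so code integration must finish by day 10 and therefore start by day 8.
The design doc feeds into code integration (must start by day 8); so the design doc must finish by day 8 and therefore start by day 6.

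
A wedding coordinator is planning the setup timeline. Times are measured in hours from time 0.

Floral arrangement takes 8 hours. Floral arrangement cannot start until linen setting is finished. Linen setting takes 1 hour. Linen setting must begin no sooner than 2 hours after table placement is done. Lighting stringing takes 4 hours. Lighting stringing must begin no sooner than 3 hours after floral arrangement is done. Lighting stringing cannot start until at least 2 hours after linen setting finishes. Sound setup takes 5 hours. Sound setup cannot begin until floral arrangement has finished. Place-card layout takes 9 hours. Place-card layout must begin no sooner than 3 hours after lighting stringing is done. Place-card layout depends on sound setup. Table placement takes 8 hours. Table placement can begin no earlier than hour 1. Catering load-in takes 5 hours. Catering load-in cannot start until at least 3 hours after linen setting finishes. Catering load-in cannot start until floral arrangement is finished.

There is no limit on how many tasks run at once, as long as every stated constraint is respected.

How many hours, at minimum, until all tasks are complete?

39

Table placement waits on its own release at hour 1, so it starts at hour 1 and finishes at 1 + 8 = hour 9.
Linen setting waits on table placement (finishes hour 9, plus 2-hour gap → hour 11), so it starts at hour 11 and finishes at 11 + 1 = hour 12.
After linen setting (finishes hour 12), floral arrangement can start at hour 12 and finishes at hour 20.
For catering load-in: linen setting (finishes hour 12, plus 3-hour gap → hour 15); floral arrangement (finishes hour 20). Taking the maximum gives a start of hour 20, and it finishes at 20 + 5 = hour 25.
Sound setup cannot begin until floral arrangement (finishes hour 20). It runs from hour 20 to 20 + 5 = hour 25.
Lighting stringing cannot start until floral arrangement (finishes hour 20, plus 3-hour gap → hour 23); linen setting (finishes hour 12, plus 2-hour gap → hour 14). The controlling bound is hour 23, so lighting stringing finishes at 23 + 4 = hour 27.
For place-card layout: lighting stringing (finishes hour 27, plus 3-hour gap → hour 30); sound setup (finishes hour 25). Taking the maximum gives a start of hour 30, and it finishes at 30 + 9 = hour 39.
All tasks are finished once the last one completes. Finish times: Table placement at 9, Linen setting at 12, Floral arrangement at 20, Lighting stringing at 27, Sound setup at 25, Catering load-in at 25, Place-card layout at 39. The latest is hour 39.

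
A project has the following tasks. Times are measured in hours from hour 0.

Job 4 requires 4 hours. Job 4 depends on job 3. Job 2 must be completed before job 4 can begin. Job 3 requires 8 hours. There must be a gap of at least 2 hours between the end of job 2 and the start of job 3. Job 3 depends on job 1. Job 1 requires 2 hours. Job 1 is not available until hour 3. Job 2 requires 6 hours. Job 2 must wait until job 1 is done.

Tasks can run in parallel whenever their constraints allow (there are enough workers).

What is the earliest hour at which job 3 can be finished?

21

Job 1 waits on its own release at hour 3, so it starts at hour 3 and finishes at 3 + 2 = hour 5.
Job 2 cannot begin until job 1 (finishes hour 5). It runs from hour 5 to 5 + 6 = hour 11.
Job 3 needs all of job 2 (finishes hour 11, plus 2-hour gap → hour 13); job 1 (finishes hour 5). That puts its earliest start at hour 13; it finishes at 13 + 8 = hour 21.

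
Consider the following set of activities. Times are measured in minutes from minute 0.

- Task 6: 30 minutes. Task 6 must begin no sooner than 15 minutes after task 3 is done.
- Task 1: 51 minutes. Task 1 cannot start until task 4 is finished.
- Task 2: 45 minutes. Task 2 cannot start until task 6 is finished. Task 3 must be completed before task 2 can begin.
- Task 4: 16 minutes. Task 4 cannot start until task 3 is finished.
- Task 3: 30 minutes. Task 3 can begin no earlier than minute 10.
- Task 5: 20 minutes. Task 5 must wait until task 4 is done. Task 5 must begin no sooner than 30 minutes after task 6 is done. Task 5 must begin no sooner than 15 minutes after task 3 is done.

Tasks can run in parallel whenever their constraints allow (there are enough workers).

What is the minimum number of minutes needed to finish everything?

135

After its own release at minute 10, task 3 can start at minute 10 and finishes at minute 40.
Task 6 waits on task 3 (finishes minute 40, plus 15-minute gap → minute 55), so it starts at minute 55 and finishes at 55 + 30 = minute 85.
Task 2 needs all of task 6 (finishes minute 85); task 3 (finishes minute 40). That puts its earliest start at minute 85; it finishes at 85 + 45 = minute 130.
Task 4 waits on task 3 (finishes minute 40), so it starts at minute 40 and finishes at 40 + 16 = minute 56.
Task 5 has to wait for task 4 (finishes minute 56); task 6 (finishes minute 85, plus 30-minute gap → minute 115); task 3 (finishes minute 40, plus 15-minute gap → minute 55). The latest of these is minute 115, so task 5 runs minute 115 to 115 + 20 = minute 135.
Task 1 waits on task 4 (finishes minute 56), so it starts at minute 56 and finishes at 56 + 51 = minute 107.
All tasks are finished once the last one completes. Finish times: Task 1 at 107, Task 2 at 130, Task 3 at 40, Task 4 at 56, Task 5 at 135, Task 6 at 85. The latest is minute 135.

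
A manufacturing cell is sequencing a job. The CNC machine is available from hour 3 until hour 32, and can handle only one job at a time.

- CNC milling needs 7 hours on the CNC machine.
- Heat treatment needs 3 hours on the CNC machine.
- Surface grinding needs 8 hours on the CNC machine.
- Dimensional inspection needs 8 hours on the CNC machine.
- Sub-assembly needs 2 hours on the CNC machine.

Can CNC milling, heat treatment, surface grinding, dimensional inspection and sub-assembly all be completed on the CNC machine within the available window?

Yes

The CNC machine window is 32 − 3 = 29 hours.
Running back to back, the jobs need 7 + 3 + 8 + 8 + 2 = 28 hours on the CNC machine.
Since 28 ≤ 29, they fit within the window.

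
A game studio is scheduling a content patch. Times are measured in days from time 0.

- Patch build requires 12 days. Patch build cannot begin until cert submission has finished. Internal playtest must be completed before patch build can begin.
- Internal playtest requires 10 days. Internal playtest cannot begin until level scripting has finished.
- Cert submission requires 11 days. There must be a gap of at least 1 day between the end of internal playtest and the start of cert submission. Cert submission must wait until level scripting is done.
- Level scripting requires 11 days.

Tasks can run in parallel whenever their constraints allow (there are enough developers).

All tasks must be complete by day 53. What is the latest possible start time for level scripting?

To finish by day 53, patch build (duration 12) must start no later than day 41.
Cert submission has to be done before patch build (must start by day 41). That means finishing by day 41, i.e. starting by 41 − 11 = day 30.
For internal playtest: cert submission (must start by day 30, minus 1-day gap → day 29); patch build (must start by day 41). The most restrictive is day 29; with a 10-day duration, internal playtest must start by day 19.
For level scripting: internal playtest (must start by day 19); cert submission (must start by day 30). The most restrictive is day 19; with an 11-day duration, level scripting must start by day 8.

8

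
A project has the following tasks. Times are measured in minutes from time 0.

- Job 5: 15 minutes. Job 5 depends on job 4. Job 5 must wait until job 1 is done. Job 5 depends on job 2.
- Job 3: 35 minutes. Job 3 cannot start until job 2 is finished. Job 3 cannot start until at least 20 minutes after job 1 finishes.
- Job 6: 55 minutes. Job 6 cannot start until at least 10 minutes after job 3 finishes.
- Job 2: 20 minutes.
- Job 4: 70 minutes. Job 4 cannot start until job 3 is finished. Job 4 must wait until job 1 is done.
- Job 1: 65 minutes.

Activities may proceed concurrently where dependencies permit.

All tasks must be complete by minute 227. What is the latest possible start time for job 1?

Job 5 has no dependents, so it just needs to finish by minute 227. Starting by 227 − 15 = minute 212 achieves that.
Job 4 has to be done before job 5 (must start by minute 212). That means finishing by minute 212, i.e. starting by 212 − 70 = minute 142.
To finish by minute 227, job 6 (duration 55) must start no later than minute 172.
Job 3 feeds job 4 (must start by minute 142); job 6 (must start by minute 172, minus 10-minute gap → minute 162). Taking the minimum, job 3 must finish by minute 142 and start by 142 − 35 = minute 107.
Job 1 must finish in time for job 3 (must start by minute 107, minus 20-minute gap → minute 87); job 4 (must start by minute 142); job 5 (must start by minute 212). The tightest is minute 87, so job 1 must start by 87 − 65 = minute 22.

22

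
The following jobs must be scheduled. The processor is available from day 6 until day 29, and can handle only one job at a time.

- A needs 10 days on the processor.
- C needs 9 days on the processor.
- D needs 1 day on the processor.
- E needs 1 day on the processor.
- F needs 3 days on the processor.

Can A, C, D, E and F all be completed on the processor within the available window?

The processor window is 29 − 6 = 23 days.
Running back to back, the jobs need 10 + 9 + 1 + 1 + 3 = 24 days on the processor.
Since 24 > 23, they cannot all fit.

No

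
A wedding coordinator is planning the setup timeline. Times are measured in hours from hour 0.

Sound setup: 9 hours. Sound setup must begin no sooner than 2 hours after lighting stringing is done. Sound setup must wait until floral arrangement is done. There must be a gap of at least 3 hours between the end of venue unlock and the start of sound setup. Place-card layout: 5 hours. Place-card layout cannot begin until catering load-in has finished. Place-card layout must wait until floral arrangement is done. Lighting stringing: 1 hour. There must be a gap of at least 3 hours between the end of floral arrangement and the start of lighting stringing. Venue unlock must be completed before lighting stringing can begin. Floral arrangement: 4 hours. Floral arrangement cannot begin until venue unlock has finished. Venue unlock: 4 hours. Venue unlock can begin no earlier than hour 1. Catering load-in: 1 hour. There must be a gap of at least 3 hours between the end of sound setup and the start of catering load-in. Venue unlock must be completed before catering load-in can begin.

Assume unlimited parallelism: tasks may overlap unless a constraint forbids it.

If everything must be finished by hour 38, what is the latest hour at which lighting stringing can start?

Place-card layout must finish by hour 38; it takes 5 hours, so it must start by 38 − 5 = hour 33.
Catering load-in must finish before place-card layout (must start by hour 33). With a 1-hour duration, catering load-in must start by 33 − 1 = hour 32.
Sound setup must finish before catering load-in (must start by hour 32, minus 3-hour gap → hour 29). With a 9-hour duration, sound setup must start by 29 − 9 = hour 20.
Since sound setup (must start by hour 20, minus 2-hour gap → hour 18) depends on it, lighting stringing must finish by hour 18. Backing off its 1-hour duration gives a latest start of hour 17.

17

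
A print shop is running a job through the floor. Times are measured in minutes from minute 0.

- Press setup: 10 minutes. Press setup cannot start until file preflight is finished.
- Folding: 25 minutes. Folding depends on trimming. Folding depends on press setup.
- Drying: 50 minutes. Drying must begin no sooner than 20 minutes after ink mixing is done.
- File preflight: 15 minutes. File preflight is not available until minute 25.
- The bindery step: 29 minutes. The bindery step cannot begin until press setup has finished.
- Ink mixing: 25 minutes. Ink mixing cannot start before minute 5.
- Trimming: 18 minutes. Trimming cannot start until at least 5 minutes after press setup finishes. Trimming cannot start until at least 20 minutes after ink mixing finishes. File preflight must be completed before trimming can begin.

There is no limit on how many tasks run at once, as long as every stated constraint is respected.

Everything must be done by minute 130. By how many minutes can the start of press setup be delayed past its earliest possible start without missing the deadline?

File preflight waits on its own release at minute 25, so it starts at minute 25 and finishes at 25 + 15 = minute 40.
Press setup cannot begin until file preflight (finishes minute 40). It runs from minute 40 to 40 + 10 = minute 50.

Working backward from the deadline:
Folding must finish by minute 130; it takes 25 minutes, so it must start by 130 − 25 = minute 105.
Since folding (must start by minute 105) depends on it, trimming must finish by minute 105. Backing off its 18-minute duration gives a latest start of minute 87.
To finish by minute 130, the bindery step (duration 29) must start no later than minute 101.
Press setup must finish in time for trimming (must start by minute 87, minus 5-minute gap → minute 82); folding (must start by minute 105); the bindery step (must start by minute 101). The tightest is minute 82, so press setup must start by 82 − 10 = minute 72.
So press setup can start as early as minute 40 and as late as minute 72, giving 72 − 40 = 32 minutes of slack.

32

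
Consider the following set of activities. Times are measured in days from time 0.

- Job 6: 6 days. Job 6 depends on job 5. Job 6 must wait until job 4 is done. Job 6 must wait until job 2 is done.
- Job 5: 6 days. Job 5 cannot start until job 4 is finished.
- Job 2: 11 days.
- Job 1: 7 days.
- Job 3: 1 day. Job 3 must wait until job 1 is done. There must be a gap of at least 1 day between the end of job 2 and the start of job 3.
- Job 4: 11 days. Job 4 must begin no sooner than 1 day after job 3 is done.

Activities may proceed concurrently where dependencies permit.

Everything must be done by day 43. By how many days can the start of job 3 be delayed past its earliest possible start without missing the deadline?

Nothing blocks job 2, so it runs from day 0 to day 11.
Nothing blocks job 1, so it runs from day 0 to day 7.
Job 3 cannot start until job 1 (finishes day 7); job 2 (finishes day 11, plus 1-day gap → day 12). The controlling bound is day 12, so job 3 finishes at 12 + 1 = day 13.

Working backward from the deadline:
To finish by day 43, job 6 (duration 6) must start no later than day 37.
Job 5 feeds into job 6 (must start by day 37); so job 5 must finish by day 37 and therefore start by day 31.
Job 4 feeds job 5 (must start by day 31); job 6 (must start by day 37). Taking the minimum, job 4 must finish by day 31 and start by 31 − 11 = day 20.
Job 3 feeds into job 4 (must start by day 20, minus 1-day gap → day 19); so job 3 must finish by day 19 and therefore start by day 18.
So job 3 can start as early as day 12 and as late as day 18, giving 18 − 12 = 6 days of slack.

6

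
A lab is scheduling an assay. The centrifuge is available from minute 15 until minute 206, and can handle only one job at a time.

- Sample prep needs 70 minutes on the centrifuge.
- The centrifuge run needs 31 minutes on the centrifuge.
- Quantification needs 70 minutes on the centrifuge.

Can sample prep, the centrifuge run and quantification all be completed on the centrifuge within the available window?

The centrifuge window is 206 − 15 = 191 minutes.
Running back to back, the jobs need 70 + 31 + 70 = 171 minutes on the centrifuge.
Since 171 ≤ 191, they fit within the window.

Yes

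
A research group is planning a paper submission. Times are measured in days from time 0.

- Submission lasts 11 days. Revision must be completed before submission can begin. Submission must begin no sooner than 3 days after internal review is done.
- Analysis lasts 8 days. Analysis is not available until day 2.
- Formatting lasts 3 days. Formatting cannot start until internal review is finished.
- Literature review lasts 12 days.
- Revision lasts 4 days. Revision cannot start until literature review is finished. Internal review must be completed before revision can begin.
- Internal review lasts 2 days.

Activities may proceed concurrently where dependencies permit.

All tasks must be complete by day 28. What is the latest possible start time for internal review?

11

Nothing follows submission; the deadline of day 28 is its only limit. It must start by 28 − 11 = day 17.
Revision must finish before submission (must start by day 17). With a 4-day duration, revision must start by 17 − 4 = day 13.
Nothing follows formatting; the deadline of day 28 is its only limit. It must start by 28 − 3 = day 25.
Internal review must finish in time for revision (must start by day 13); formatting (must start by day 25); submission (must start by day 17, minus 3-day gap → day 14). The tightest is day 13, so internal review must start by 13 − 2 = day 11.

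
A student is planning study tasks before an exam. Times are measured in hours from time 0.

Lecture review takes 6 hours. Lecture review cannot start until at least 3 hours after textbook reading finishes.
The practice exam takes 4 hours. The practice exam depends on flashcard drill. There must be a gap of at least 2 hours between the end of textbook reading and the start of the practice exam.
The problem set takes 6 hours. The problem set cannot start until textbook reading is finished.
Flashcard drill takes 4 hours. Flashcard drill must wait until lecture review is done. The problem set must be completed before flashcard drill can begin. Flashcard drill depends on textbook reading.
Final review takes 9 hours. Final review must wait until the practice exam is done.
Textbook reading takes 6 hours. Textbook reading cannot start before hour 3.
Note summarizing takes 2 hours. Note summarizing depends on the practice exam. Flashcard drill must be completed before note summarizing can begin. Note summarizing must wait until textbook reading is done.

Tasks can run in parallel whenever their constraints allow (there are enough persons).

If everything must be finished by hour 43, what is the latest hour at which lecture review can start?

20

Note summarizing has no dependents, so it just needs to finish by hour 43. Starting by 43 − 2 = hour 41 achieves that.
Final review must finish by hour 43; it takes 9 hours, so it must start by 43 − 9 = hour 34.
The practice exam feeds note summarizing (must start by hour 41); final review (must start by hour 34). Taking the minimum, the practice exam must finish by hour 34 and start by 34 − 4 = hour 30.
Flashcard drill feeds the practice exam (must start by hour 30); note summarizing (must start by hour 41). Taking the minimum, flashcard drill must finish by hour 30 and start by 30 − 4 = hour 26.
Since flashcard drill (must start by hour 26) depends on it, lecture review must finish by hour 26. Backing off its 6-hour duration gives a latest start of hour 20.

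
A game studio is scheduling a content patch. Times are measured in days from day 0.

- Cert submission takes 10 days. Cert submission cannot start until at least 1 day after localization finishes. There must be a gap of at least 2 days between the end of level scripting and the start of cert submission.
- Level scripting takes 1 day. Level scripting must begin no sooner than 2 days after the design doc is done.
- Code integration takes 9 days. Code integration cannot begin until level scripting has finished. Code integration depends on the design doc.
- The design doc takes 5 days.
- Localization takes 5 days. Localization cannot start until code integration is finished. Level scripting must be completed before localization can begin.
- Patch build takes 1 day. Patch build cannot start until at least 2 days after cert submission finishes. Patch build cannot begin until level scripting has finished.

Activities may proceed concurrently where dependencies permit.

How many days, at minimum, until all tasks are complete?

36

Nothing blocks the design doc, so it runs from day 0 to day 5.
Level scripting cannot begin until the design doc (finishes day 5, plus 2-day gap → day 7). It runs from day 7 to 7 + 1 = day 8.
Code integration needs all of level scripting (finishes day 8); the design doc (finishes day 5). That puts its earliest start at day 8; it finishes at 8 + 9 = day 17.
For localization: code integration (finishes day 17); level scripting (finishes day 8). Taking the maximum gives a start of day 17, and it finishes at 17 + 5 = day 22.
Cert submission needs all of localization (finishes day 22, plus 1-day gap → day 23); level scripting (finishes day 8, plus 2-day gap → day 10). That puts its earliest start at day 23; it finishes at 23 + 10 = day 33.
For patch build: cert submission (finishes day 33, plus 2-day gap → day 35); level scripting (finishes day 8). Taking the maximum gives a start of day 35, and it finishes at 35 + 1 = day 36.
All tasks are finished once the last one completes. Finish times: The design doc at 5, Level scripting at 8, Code integration at 17, Localization at 22, Cert submission at 33, Patch build at 36. The latest is day 36.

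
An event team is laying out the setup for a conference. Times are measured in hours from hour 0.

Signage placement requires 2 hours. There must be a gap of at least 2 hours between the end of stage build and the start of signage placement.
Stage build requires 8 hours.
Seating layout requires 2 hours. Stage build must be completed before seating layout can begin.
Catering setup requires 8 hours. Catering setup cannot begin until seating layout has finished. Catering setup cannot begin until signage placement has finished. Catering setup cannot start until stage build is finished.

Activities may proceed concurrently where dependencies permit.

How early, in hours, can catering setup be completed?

Stage build has no prerequisites, so it starts at hour 0 and finishes at hour 8.
Signage placement cannot begin until stage build (finishes hour 8, plus 2-hour gap → hour 10). It runs from hour 10 to 10 + 2 = hour 12.
Seating layout waits on stage build (finishes hour 8), so it starts at hour 8 and finishes at 8 + 2 = hour 10.
Catering setup needs all of seating layout (finishes hour 10); signage placement (finishes hour 12); stage build (finishes hour 8). That puts its earliest start at hour 12; it finishes at 12 + 8 = hour 20.

20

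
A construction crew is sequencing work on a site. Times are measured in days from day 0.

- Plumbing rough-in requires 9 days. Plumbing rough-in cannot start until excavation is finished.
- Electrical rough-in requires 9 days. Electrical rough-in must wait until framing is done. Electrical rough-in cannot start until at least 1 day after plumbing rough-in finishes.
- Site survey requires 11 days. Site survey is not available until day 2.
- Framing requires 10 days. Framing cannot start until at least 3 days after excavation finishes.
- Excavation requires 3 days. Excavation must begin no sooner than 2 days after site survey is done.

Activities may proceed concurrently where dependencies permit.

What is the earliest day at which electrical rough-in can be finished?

Site survey cannot begin until its own release at day 2. It runs from day 2 to 2 + 11 = day 13.
Excavation waits on site survey (finishes day 13, plus 2-day gap → day 15), so it starts at day 15 and finishes at 15 + 3 = day 18.
After excavation (finishes day 18), plumbing rough-in can start at day 18 and finishes at day 27.
After excavation (finishes day 18, plus 3-day gap → day 21), framing can start at day 21 and finishes at day 31.
For electrical rough-in: framing (finishes day 31); plumbing rough-in (finishes day 27, plus 1-day gap → day 28). Taking the maximum gives a start of day 31, and it finishes at 31 + 9 = day 40.

40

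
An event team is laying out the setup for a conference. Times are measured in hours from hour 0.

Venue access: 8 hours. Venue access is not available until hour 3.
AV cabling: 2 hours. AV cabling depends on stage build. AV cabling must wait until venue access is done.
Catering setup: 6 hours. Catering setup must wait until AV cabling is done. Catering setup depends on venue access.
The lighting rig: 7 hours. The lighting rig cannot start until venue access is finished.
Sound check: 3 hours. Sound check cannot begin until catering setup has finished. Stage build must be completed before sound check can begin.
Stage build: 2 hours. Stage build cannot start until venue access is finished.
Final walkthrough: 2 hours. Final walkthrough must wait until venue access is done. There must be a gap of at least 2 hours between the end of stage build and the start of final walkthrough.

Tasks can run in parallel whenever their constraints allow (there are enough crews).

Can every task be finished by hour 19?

No

After its own release at hour 3, venue access can start at hour 3 and finishes at hour 11.
The lighting rig waits on venue access (finishes hour 11), so it starts at hour 11 and finishes at 11 + 7 = hour 18.
Stage build cannot begin until venue access (finishes hour 11). It runs from hour 11 to 11 + 2 = hour 13.
Final walkthrough needs all of venue access (finishes hour 11); stage build (finishes hour 13, plus 2-hour gap → hour 15). That puts its earliest start at hour 15; it finishes at 15 + 2 = hour 17.
For AV cabling: stage build (finishes hour 13); venue access (finishes hour 11). Taking the maximum gives a start of hour 13, and it finishes at 13 + 2 = hour 15.
For catering setup: AV cabling (finishes hour 15); venue access (finishes hour 11). Taking the maximum gives a start of hour 15, and it finishes at 15 + 6 = hour 21.
For sound check: catering setup (finishes hour 21); stage build (finishes hour 13). Taking the maximum gives a start of hour 21, and it finishes at 21 + 3 = hour 24.
The earliest everything can be done is hour 24, which is after the deadline of 19, so it is not possible.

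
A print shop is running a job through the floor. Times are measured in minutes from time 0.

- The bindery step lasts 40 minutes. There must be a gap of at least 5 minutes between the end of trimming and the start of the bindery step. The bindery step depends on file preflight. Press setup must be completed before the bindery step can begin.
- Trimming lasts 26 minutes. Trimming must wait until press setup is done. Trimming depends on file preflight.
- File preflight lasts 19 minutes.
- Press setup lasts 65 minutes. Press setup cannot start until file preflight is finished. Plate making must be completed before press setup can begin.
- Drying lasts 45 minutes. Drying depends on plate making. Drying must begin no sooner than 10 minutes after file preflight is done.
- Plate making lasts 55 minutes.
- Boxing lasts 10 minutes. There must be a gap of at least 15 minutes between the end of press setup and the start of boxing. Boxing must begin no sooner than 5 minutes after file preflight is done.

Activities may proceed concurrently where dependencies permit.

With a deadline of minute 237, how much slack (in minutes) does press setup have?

Nothing blocks plate making, so it runs from minute 0 to minute 55.
File preflight can start immediately at minute 0; it finishes at minute 19.
Press setup cannot start until file preflight (finishes minute 19); plate making (finishes minute 55). The controlling bound is minute 55, so press setup finishes at 55 + 65 = minute 120.

Working backward from the deadline:
The bindery step must finish by minute 237; it takes 40 minutes, so it must start by 237 − 40 = minute 197.
Trimming has to be done before the bindery step (must start by minute 197, minus 5-minute gap → minute 192). That means finishing by minute 192, i.e. starting by 192 − 26 = minute 166.
Boxing must finish by minute 237; it takes 10 minutes, so it must start by 237 − 10 = minute 227.
For press setup: trimming (must start by minute 166); the bindery step (must start by minute 197); boxing (must start by minute 227, minus 15-minute gap → minute 212). The most restrictive is minute 166; with a 65-minute duration, press setup must start by minute 101.
So press setup can start as early as minute 55 and as late as minute 101, giving 101 − 55 = 46 minutes of slack.

46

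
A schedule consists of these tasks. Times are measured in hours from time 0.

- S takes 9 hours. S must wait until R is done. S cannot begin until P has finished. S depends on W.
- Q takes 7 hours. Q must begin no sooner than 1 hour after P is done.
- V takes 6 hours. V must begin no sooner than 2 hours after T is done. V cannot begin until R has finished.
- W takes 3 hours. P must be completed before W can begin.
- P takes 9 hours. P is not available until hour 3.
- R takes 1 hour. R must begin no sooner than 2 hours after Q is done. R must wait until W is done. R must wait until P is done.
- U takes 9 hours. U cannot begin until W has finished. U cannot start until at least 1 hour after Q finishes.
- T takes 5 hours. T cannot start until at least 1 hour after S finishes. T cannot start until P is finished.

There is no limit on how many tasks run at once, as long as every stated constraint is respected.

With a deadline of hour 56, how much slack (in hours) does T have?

10

P cannot begin until its own release at hour 3. It runs from hour 3 to 3 + 9 = hour 12.
W cannot begin until P (finishes hour 12). It runs from hour 12 to 12 + 3 = hour 15.
Q cannot begin until P (finishes hour 12, plus 1-hour gap → hour 13). It runs from hour 13 to 13 + 7 = hour 20.
For R: Q (finishes hour 20, plus 2-hour gap → hour 22); W (finishes hour 15); P (finishes hour 12). Taking the maximum gives a start of hour 22, and it finishes at 22 + 1 = hour 23.
S cannot start until R (finishes hour 23); P (finishes hour 12); W (finishes hour 15). The controlling bound is hour 23, so S finishes at 23 + 9 = hour 32.
T needs all of S (finishes hour 32, plus 1-hour gap → hour 33); P (finishes hour 12). That puts its earliest start at hour 33; it finishes at 33 + 5 = hour 38.

Working backward from the deadline:
To finish by hour 56, V (duration 6) must start no later than hour 50.
Since V (must start by hour 50, minus 2-hour gap → hour 48) depends on it, T must finish by hour 48. Backing off its 5-hour duration gives a latest start of hour 43.
So T can start as early as hour 33 and as late as hour 43, giving 43 − 33 = 10 hours of slack.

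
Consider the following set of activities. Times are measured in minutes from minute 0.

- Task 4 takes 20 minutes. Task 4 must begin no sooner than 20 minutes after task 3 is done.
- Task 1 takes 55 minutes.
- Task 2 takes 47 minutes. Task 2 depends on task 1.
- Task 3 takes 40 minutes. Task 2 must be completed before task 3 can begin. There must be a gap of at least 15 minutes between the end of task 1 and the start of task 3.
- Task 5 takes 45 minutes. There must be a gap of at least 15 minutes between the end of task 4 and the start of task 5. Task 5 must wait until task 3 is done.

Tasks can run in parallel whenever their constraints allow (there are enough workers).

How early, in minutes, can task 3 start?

Task 1 can start immediately at minute 0; it finishes at minute 55.
Task 2 waits on task 1 (finishes minute 55), so it starts at minute 55 and finishes at 55 + 47 = minute 102.
Task 3 waits on task 2 (finishes minute 102); task 1 (finishes minute 55, plus 15-minute gap → minute 70). The latest of these is minute 102, which is the earliest task 3 can start.

102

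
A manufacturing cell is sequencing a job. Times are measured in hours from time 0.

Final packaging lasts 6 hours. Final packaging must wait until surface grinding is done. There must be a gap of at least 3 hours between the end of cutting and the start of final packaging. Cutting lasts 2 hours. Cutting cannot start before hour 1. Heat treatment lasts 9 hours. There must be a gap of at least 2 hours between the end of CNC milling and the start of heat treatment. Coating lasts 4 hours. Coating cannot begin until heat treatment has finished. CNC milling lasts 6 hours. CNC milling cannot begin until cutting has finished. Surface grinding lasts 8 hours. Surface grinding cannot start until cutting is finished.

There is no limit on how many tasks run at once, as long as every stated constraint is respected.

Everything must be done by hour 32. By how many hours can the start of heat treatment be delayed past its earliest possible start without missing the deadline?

8

After its own release at hour 1, cutting can start at hour 1 and finishes at hour 3.
CNC milling cannot begin until cutting (finishes hour 3). It runs from hour 3 to 3 + 6 = hour 9.
Heat treatment cannot begin until CNC milling (finishes hour 9, plus 2-hour gap → hour 11). It runs from hour 11 to 11 + 9 = hour 20.

Working backward from the deadline:
Coating has no dependents, so it just needs to finish by hour 32. Starting by 32 − 4 = hour 28 achieves that.
Heat treatment must finish before coating (must start by hour 28). With a 9-hour duration, heat treatment must start by 28 − 9 = hour 19.
So heat treatment can start as early as hour 11 and as late as hour 19, giving 19 − 11 = 8 hours of slack.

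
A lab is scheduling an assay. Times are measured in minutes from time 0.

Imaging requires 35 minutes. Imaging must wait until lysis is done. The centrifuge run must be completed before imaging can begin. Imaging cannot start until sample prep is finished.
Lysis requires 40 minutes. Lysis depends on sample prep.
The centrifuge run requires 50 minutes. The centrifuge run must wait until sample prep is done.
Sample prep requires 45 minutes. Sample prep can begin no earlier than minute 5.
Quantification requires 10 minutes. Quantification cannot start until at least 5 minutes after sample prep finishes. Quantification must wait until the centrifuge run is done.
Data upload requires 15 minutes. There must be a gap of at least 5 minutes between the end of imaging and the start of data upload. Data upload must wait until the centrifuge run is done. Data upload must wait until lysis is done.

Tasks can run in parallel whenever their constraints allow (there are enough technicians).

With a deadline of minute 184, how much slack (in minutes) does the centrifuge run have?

29

Sample prep waits on its own release at minute 5, so it starts at minute 5 and finishes at 5 + 45 = minute 50.
The centrifuge run waits on sample prep (finishes minute 50), so it starts at minute 50 and finishes at 50 + 50 = minute 100.

Working backward from the deadline:
Nothing follows data upload; the deadline of minute 184 is its only limit. It must start by 184 − 15 = minute 169.
Since data upload (must start by minute 169, minus 5-minute gap → minute 164) depends on it, imaging must finish by minute 164. Backing off its 35-minute duration gives a latest start of minute 129.
Quantification must finish by minute 184; it takes 10 minutes, so it must start by 184 − 10 = minute 174.
For the centrifuge run: imaging (must start by minute 129); quantification (must start by minute 174); data upload (must start by minute 169). The most restrictive is minute 129; with a 50-minute duration, the centrifuge run must start by minute 79.
So the centrifuge run can start as early as minute 50 and as late as minute 79, giving 79 − 50 = 29 minutes of slack.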